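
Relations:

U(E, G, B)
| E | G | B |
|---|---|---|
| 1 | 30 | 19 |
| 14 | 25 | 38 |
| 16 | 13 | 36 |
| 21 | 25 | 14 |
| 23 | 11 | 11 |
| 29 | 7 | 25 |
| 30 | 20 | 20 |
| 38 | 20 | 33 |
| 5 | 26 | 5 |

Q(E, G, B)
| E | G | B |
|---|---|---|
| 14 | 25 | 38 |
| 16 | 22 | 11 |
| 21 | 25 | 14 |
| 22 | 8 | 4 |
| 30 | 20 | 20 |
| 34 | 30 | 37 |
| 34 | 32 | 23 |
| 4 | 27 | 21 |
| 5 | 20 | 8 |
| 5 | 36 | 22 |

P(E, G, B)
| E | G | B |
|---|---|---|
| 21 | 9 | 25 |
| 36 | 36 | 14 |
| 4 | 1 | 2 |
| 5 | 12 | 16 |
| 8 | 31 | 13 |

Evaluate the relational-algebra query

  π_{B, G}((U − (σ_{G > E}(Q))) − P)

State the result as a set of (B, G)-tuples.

Selection G > E: {(14, 25, 38), (16, 22, 11), (21, 25, 14), (4, 27, 21), (5, 20, 8), (5, 36, 22)}
Taking the difference: {(1, 30, 19), (16, 13, 36), (23, 11, 11), (29, 7, 25), (30, 20, 20), (38, 20, 33), (5, 26, 5)}
Taking the difference: {(1, 30, 19), (16, 13, 36), (23, 11, 11), (29, 7, 25), (30, 20, 20), (38, 20, 33), (5, 26, 5)}
π_{B, G} gives {(11, 11), (19, 30), (20, 20), (25, 7), (33, 20), (36, 13), (5, 26)}.

{(11, 11), (19, 30), (20, 20), (25, 7), (33, 20), (36, 13), (5, 26)}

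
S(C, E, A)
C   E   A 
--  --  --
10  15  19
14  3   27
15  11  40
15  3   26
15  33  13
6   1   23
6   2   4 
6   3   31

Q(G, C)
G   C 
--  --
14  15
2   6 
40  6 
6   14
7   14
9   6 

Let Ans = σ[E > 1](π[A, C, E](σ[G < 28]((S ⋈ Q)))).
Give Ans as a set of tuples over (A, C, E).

{(13, 15, 33), (26, 15, 3), (27, 14, 3), (31, 6, 3), (4, 6, 2), (40, 15, 11)}

Natural join on C: {(14, 3, 27, 6), (14, 3, 27, 7), (15, 11, 40, 14), (15, 3, 26, 14), (15, 33, 13, 14), (6, 1, 23, 2), (6, 1, 23, 40), (6, 1, 23, 9), (6, 2, 4, 2), (6, 2, 4, 40), (6, 2, 4, 9), (6, 3, 31, 2), (6, 3, 31, 40), (6, 3, 31, 9)}
σ[G < 28]: keep tuples satisfying G < 28 → {(14, 3, 27, 6), (14, 3, 27, 7), (15, 11, 40, 14), (15, 3, 26, 14), (15, 33, 13, 14), (6, 1, 23, 2), (6, 1, 23, 9), (6, 2, 4, 2), (6, 2, 4, 9), (6, 3, 31, 2), (6, 3, 31, 9)}
Keep only column(s) A, C, E (4 duplicate(s) eliminated): {(13, 15, 33), (23, 6, 1), (26, 15, 3), (27, 14, 3), (31, 6, 3), (4, 6, 2), (40, 15, 11)}
σ[E > 1]: keep tuples satisfying E > 1 → {(13, 15, 33), (26, 15, 3), (27, 14, 3), (31, 6, 3), (4, 6, 2), (40, 15, 11)}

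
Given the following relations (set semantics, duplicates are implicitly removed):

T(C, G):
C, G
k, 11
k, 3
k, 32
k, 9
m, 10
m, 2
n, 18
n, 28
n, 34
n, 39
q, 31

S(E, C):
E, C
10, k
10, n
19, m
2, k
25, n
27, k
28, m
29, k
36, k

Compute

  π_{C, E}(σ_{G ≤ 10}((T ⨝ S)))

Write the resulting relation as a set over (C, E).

{(k, 10), (k, 2), (k, 27), (k, 29), (k, 36), (m, 19), (m, 28)}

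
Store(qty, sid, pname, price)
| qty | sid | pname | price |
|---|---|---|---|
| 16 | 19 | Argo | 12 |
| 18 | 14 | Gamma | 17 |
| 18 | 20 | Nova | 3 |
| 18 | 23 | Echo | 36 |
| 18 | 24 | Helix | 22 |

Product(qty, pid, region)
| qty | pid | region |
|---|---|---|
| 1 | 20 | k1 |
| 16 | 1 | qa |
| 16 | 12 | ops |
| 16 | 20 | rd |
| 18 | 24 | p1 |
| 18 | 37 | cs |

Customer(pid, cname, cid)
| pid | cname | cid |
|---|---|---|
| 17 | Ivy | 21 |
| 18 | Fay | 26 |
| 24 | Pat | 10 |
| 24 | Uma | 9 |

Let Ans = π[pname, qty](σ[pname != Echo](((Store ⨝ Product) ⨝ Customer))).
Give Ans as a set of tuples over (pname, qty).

Natural join on qty: {(16, 19, Argo, 12, 1, qa), (16, 19, Argo, 12, 12, ops), (16, 19, Argo, 12, 20, rd), (18, 14, Gamma, 17, 24, p1), (18, 14, Gamma, 17, 37, cs), (18, 20, Nova, 3, 24, p1), (18, 20, Nova, 3, 37, cs), (18, 23, Echo, 36, 24, p1), (18, 23, Echo, 36, 37, cs), (18, 24, Helix, 22, 24, p1), (18, 24, Helix, 22, 37, cs)}
Natural join on pid: {(18, 14, Gamma, 17, 24, p1, Pat, 10), (18, 14, Gamma, 17, 24, p1, Uma, 9), (18, 20, Nova, 3, 24, p1, Pat, 10), (18, 20, Nova, 3, 24, p1, Uma, 9), (18, 23, Echo, 36, 24, p1, Pat, 10), (18, 23, Echo, 36, 24, p1, Uma, 9), (18, 24, Helix, 22, 24, p1, Pat, 10), (18, 24, Helix, 22, 24, p1, Uma, 9)}
Selection pname != Echo: {(18, 14, Gamma, 17, 24, p1, Pat, 10), (18, 14, Gamma, 17, 24, p1, Uma, 9), (18, 20, Nova, 3, 24, p1, Pat, 10), (18, 20, Nova, 3, 24, p1, Uma, 9), (18, 24, Helix, 22, 24, p1, Pat, 10), (18, 24, Helix, 22, 24, p1, Uma, 9)}
Keep only column(s) pname, qty (3 duplicate(s) eliminated): {(Gamma, 18), (Helix, 18), (Nova, 18)}

{(Gamma, 18), (Helix, 18), (Nova, 18)}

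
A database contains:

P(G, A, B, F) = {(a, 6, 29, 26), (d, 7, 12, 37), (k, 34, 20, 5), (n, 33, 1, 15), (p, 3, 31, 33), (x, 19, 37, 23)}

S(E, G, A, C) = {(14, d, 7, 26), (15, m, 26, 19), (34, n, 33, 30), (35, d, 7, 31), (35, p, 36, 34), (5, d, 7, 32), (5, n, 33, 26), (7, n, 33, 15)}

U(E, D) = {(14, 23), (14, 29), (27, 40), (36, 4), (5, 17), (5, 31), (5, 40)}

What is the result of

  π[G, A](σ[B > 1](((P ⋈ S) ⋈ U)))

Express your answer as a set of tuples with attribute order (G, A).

Joining P and S on G, A yields {(d, 7, 12, 37, 14, 26), (d, 7, 12, 37, 35, 31), (d, 7, 12, 37, 5, 32), (n, 33, 1, 15, 34, 30), (n, 33, 1, 15, 5, 26), (n, 33, 1, 15, 7, 15)}.
Joining (P ⋈ S) and U on E yields {(d, 7, 12, 37, 14, 26, 23), (d, 7, 12, 37, 14, 26, 29), (d, 7, 12, 37, 5, 32, 17), (d, 7, 12, 37, 5, 32, 31), (d, 7, 12, 37, 5, 32, 40), (n, 33, 1, 15, 5, 26, 17), (n, 33, 1, 15, 5, 26, 31), (n, 33, 1, 15, 5, 26, 40)}.
Selection B > 1: {(d, 7, 12, 37, 14, 26, 23), (d, 7, 12, 37, 14, 26, 29), (d, 7, 12, 37, 5, 32, 17), (d, 7, 12, 37, 5, 32, 31), (d, 7, 12, 37, 5, 32, 40)}
π_{G, A} gives {(d, 7)} (4 duplicate(s) eliminated).

{(d, 7)}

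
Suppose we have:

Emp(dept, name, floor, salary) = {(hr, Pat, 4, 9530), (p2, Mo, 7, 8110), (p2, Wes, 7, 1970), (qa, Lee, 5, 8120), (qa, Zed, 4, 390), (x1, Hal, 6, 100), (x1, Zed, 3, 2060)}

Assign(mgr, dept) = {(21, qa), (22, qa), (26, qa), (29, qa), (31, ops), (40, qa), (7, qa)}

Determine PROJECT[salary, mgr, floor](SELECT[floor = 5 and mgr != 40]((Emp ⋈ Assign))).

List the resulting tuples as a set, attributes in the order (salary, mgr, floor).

Emp ⋈ Assign (natural join on dept): {(qa, Lee, 5, 8120, 21), (qa, Lee, 5, 8120, 22), (qa, Lee, 5, 8120, 26), (qa, Lee, 5, 8120, 29), (qa, Lee, 5, 8120, 40), (qa, Lee, 5, 8120, 7), (qa, Zed, 4, 390, 21), (qa, Zed, 4, 390, 22), (qa, Zed, 4, 390, 26), (qa, Zed, 4, 390, 29), (qa, Zed, 4, 390, 40), (qa, Zed, 4, 390, 7)}
Filtering on floor = 5 and mgr != 40 leaves {(qa, Lee, 5, 8120, 21), (qa, Lee, 5, 8120, 22), (qa, Lee, 5, 8120, 26), (qa, Lee, 5, 8120, 29), (qa, Lee, 5, 8120, 7)}.
π_{salary, mgr, floor} gives {(8120, 21, 5), (8120, 22, 5), (8120, 26, 5), (8120, 29, 5), (8120, 7, 5)}.

{(8120, 21, 5), (8120, 22, 5), (8120, 26, 5), (8120, 29, 5), (8120, 7, 5)}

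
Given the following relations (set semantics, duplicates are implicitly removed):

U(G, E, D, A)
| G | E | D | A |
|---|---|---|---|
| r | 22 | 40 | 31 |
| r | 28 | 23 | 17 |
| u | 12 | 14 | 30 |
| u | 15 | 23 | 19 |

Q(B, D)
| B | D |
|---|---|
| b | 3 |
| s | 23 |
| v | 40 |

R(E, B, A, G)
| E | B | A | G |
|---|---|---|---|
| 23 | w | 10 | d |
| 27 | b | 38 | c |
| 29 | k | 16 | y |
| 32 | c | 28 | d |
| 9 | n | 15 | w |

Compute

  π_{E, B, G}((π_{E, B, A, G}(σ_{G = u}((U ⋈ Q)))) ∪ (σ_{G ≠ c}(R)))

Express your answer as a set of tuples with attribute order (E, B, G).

{(15, s, u), (23, w, d), (29, k, y), (32, c, d), (9, n, w)}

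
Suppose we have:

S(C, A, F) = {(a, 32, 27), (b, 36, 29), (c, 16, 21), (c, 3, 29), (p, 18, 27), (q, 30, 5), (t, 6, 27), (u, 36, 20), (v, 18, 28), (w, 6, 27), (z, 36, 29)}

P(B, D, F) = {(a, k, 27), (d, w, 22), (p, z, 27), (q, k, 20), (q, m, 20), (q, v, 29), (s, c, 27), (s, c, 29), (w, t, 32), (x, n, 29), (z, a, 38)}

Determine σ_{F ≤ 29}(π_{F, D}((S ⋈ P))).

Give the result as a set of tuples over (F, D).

S ⋈ P (natural join on F): {(a, 32, 27, a, k), (a, 32, 27, p, z), (a, 32, 27, s, c), (b, 36, 29, q, v), (b, 36, 29, s, c), (b, 36, 29, x, n), (c, 3, 29, q, v), (c, 3, 29, s, c), (c, 3, 29, x, n), (p, 18, 27, a, k), (p, 18, 27, p, z), (p, 18, 27, s, c), (t, 6, 27, a, k), (t, 6, 27, p, z), (t, 6, 27, s, c), (u, 36, 20, q, k), (u, 36, 20, q, m), (w, 6, 27, a, k), (w, 6, 27, p, z), (w, 6, 27, s, c), (z, 36, 29, q, v), (z, 36, 29, s, c), (z, 36, 29, x, n)}
Projecting to F, D (15 duplicate(s) eliminated): {(20, k), (20, m), (27, c), (27, k), (27, z), (29, c), (29, n), (29, v)}
Apply σ_{F ≤ 29}; surviving tuples: {(20, k), (20, m), (27, c), (27, k), (27, z), (29, c), (29, n), (29, v)}

{(20, k), (20, m), (27, c), (27, k), (27, z), (29, c), (29, n), (29, v)}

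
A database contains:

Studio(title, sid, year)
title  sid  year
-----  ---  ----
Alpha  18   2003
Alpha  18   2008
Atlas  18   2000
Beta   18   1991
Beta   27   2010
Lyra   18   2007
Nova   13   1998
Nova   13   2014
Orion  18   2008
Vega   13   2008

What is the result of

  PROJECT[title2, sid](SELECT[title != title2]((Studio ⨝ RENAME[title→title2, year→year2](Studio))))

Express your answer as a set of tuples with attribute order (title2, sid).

{(Alpha, 18), (Atlas, 18), (Beta, 18), (Lyra, 18), (Nova, 13), (Orion, 18), (Vega, 13)}

ρ[title→title2, year→year2]: schema becomes (title2, sid, year2); tuples unchanged.
Natural join on sid: {(Alpha, 18, 2003, Alpha, 2003), (Alpha, 18, 2003, Alpha, 2008), (Alpha, 18, 2003, Atlas, 2000), (Alpha, 18, 2003, Beta, 1991), (Alpha, 18, 2003, Lyra, 2007), (Alpha, 18, 2003, Orion, 2008), (Alpha, 18, 2008, Alpha, 2003), (Alpha, 18, 2008, Alpha, 2008), (Alpha, 18, 2008, Atlas, 2000), (Alpha, 18, 2008, Beta, 1991), (Alpha, 18, 2008, Lyra, 2007), (Alpha, 18, 2008, Orion, 2008), (Atlas, 18, 2000, Alpha, 2003), (Atlas, 18, 2000, Alpha, 2008), (Atlas, 18, 2000, Atlas, 2000), (Atlas, 18, 2000, Beta, 1991), (Atlas, 18, 2000, Lyra, 2007), (Atlas, 18, 2000, Orion, 2008), (Beta, 18, 1991, Alpha, 2003), (Beta, 18, 1991, Alpha, 2008), (Beta, 18, 1991, Atlas, 2000), (Beta, 18, 1991, Beta, 1991), (Beta, 18, 1991, Lyra, 2007), (Beta, 18, 1991, Orion, 2008), (Beta, 27, 2010, Beta, 2010), (Lyra, 18, 2007, Alpha, 2003), (Lyra, 18, 2007, Alpha, 2008), (Lyra, 18, 2007, Atlas, 2000), (Lyra, 18, 2007, Beta, 1991), (Lyra, 18, 2007, Lyra, 2007), (Lyra, 18, 2007, Orion, 2008), (Nova, 13, 1998, Nova, 1998), (Nova, 13, 1998, Nova, 2014), (Nova, 13, 1998, Vega, 2008), (Nova, 13, 2014, Nova, 1998), (Nova, 13, 2014, Nova, 2014), (Nova, 13, 2014, Vega, 2008), (Orion, 18, 2008, Alpha, 2003), (Orion, 18, 2008, Alpha, 2008), (Orion, 18, 2008, Atlas, 2000), (Orion, 18, 2008, Beta, 1991), (Orion, 18, 2008, Lyra, 2007), (Orion, 18, 2008, Orion, 2008), (Vega, 13, 2008, Nova, 1998), (Vega, 13, 2008, Nova, 2014), (Vega, 13, 2008, Vega, 2008)}
Apply σ_{title != title2}; surviving tuples: {(Alpha, 18, 2003, Atlas, 2000), (Alpha, 18, 2003, Beta, 1991), (Alpha, 18, 2003, Lyra, 2007), (Alpha, 18, 2003, Orion, 2008), (Alpha, 18, 2008, Atlas, 2000), (Alpha, 18, 2008, Beta, 1991), (Alpha, 18, 2008, Lyra, 2007), (Alpha, 18, 2008, Orion, 2008), (Atlas, 18, 2000, Alpha, 2003), (Atlas, 18, 2000, Alpha, 2008), (Atlas, 18, 2000, Beta, 1991), (Atlas, 18, 2000, Lyra, 2007), (Atlas, 18, 2000, Orion, 2008), (Beta, 18, 1991, Alpha, 2003), (Beta, 18, 1991, Alpha, 2008), (Beta, 18, 1991, Atlas, 2000), (Beta, 18, 1991, Lyra, 2007), (Beta, 18, 1991, Orion, 2008), (Lyra, 18, 2007, Alpha, 2003), (Lyra, 18, 2007, Alpha, 2008), (Lyra, 18, 2007, Atlas, 2000), (Lyra, 18, 2007, Beta, 1991), (Lyra, 18, 2007, Orion, 2008), (Nova, 13, 1998, Vega, 2008), (Nova, 13, 2014, Vega, 2008), (Orion, 18, 2008, Alpha, 2003), (Orion, 18, 2008, Alpha, 2008), (Orion, 18, 2008, Atlas, 2000), (Orion, 18, 2008, Beta, 1991), (Orion, 18, 2008, Lyra, 2007), (Vega, 13, 2008, Nova, 1998), (Vega, 13, 2008, Nova, 2014)}
π[title2, sid]: project onto (title2, sid) (25 duplicate(s) eliminated) → {(Alpha, 18), (Atlas, 18), (Beta, 18), (Lyra, 18), (Nova, 13), (Orion, 18), (Vega, 13)}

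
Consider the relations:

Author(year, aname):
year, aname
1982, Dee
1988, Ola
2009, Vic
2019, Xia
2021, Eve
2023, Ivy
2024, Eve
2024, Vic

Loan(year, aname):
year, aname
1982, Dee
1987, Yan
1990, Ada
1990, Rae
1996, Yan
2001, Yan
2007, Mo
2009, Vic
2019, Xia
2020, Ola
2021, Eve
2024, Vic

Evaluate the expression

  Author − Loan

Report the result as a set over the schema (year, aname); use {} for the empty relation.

{(1988, Ola), (2023, Ivy), (2024, Eve)}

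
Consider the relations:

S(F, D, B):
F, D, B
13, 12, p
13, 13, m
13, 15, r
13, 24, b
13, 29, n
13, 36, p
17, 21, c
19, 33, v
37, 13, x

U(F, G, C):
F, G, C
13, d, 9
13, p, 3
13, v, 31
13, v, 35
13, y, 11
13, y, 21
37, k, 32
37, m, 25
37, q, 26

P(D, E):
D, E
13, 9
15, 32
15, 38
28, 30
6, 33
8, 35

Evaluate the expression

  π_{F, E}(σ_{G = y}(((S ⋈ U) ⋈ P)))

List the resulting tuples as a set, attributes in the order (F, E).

{(13, 32), (13, 38), (13, 9)}

Joining S and U on F yields {(13, 12, p, d, 9), (13, 12, p, p, 3), (13, 12, p, v, 31), (13, 12, p, v, 35), (13, 12, p, y, 11), (13, 12, p, y, 21), (13, 13, m, d, 9), (13, 13, m, p, 3), (13, 13, m, v, 31), (13, 13, m, v, 35), (13, 13, m, y, 11), (13, 13, m, y, 21), (13, 15, r, d, 9), (13, 15, r, p, 3), (13, 15, r, v, 31), (13, 15, r, v, 35), (13, 15, r, y, 11), (13, 15, r, y, 21), (13, 24, b, d, 9), (13, 24, b, p, 3), (13, 24, b, v, 31), (13, 24, b, v, 35), (13, 24, b, y, 11), (13, 24, b, y, 21), (13, 29, n, d, 9), (13, 29, n, p, 3), (13, 29, n, v, 31), (13, 29, n, v, 35), (13, 29, n, y, 11), (13, 29, n, y, 21), (13, 36, p, d, 9), (13, 36, p, p, 3), (13, 36, p, v, 31), (13, 36, p, v, 35), (13, 36, p, y, 11), (13, 36, p, y, 21), (37, 13, x, k, 32), (37, 13, x, m, 25), (37, 13, x, q, 26)}.
Joining (S ⋈ U) and P on D yields {(13, 13, m, d, 9, 9), (13, 13, m, p, 3, 9), (13, 13, m, v, 31, 9), (13, 13, m, v, 35, 9), (13, 13, m, y, 11, 9), (13, 13, m, y, 21, 9), (13, 15, r, d, 9, 32), (13, 15, r, d, 9, 38), (13, 15, r, p, 3, 32), (13, 15, r, p, 3, 38), (13, 15, r, v, 31, 32), (13, 15, r, v, 31, 38), (13, 15, r, v, 35, 32), (13, 15, r, v, 35, 38), (13, 15, r, y, 11, 32), (13, 15, r, y, 11, 38), (13, 15, r, y, 21, 32), (13, 15, r, y, 21, 38), (37, 13, x, k, 32, 9), (37, 13, x, m, 25, 9), (37, 13, x, q, 26, 9)}.
Selection G = y: {(13, 13, m, y, 11, 9), (13, 13, m, y, 21, 9), (13, 15, r, y, 11, 32), (13, 15, r, y, 11, 38), (13, 15, r, y, 21, 32), (13, 15, r, y, 21, 38)}
π[F, E]: project onto (F, E) (3 duplicate(s) eliminated) → {(13, 32), (13, 38), (13, 9)}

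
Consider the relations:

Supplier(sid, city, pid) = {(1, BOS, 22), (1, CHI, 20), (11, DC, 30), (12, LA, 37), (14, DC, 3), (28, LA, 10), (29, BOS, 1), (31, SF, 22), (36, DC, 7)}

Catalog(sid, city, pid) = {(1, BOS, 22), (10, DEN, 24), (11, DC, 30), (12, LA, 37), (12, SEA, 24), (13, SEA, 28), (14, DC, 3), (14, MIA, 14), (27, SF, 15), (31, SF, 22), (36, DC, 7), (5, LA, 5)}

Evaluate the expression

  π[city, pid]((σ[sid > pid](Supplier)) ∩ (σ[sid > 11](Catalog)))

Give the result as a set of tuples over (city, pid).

σ[sid > pid]: keep tuples satisfying sid > pid → {(14, DC, 3), (28, LA, 10), (29, BOS, 1), (31, SF, 22), (36, DC, 7)}
σ[sid > 11]: keep tuples satisfying sid > 11 → {(12, LA, 37), (12, SEA, 24), (13, SEA, 28), (14, DC, 3), (14, MIA, 14), (27, SF, 15), (31, SF, 22), (36, DC, 7)}
Set intersection of the two operands is {(14, DC, 3), (31, SF, 22), (36, DC, 7)}.
Projecting to city, pid: {(DC, 3), (DC, 7), (SF, 22)}

{(DC, 3), (DC, 7), (SF, 22)}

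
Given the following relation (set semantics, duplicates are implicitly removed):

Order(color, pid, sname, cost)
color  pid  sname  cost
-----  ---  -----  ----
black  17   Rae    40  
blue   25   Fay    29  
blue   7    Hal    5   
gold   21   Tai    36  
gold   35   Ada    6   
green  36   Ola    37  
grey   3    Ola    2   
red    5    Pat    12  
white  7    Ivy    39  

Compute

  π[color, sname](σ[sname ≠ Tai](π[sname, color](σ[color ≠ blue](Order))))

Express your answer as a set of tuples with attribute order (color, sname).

Filtering on color ≠ blue leaves {(black, 17, Rae, 40), (gold, 21, Tai, 36), (gold, 35, Ada, 6), (green, 36, Ola, 37), (grey, 3, Ola, 2), (red, 5, Pat, 12), (white, 7, Ivy, 39)}.
π[sname, color]: project onto (sname, color) → {(Ada, gold), (Ivy, white), (Ola, green), (Ola, grey), (Pat, red), (Rae, black), (Tai, gold)}
Filtering on sname ≠ Tai leaves {(Ada, gold), (Ivy, white), (Ola, green), (Ola, grey), (Pat, red), (Rae, black)}.
π[color, sname]: project onto (color, sname) → {(black, Rae), (gold, Ada), (green, Ola), (grey, Ola), (red, Pat), (white, Ivy)}

{(black, Rae), (gold, Ada), (green, Ola), (grey, Ola), (red, Pat), (white, Ivy)}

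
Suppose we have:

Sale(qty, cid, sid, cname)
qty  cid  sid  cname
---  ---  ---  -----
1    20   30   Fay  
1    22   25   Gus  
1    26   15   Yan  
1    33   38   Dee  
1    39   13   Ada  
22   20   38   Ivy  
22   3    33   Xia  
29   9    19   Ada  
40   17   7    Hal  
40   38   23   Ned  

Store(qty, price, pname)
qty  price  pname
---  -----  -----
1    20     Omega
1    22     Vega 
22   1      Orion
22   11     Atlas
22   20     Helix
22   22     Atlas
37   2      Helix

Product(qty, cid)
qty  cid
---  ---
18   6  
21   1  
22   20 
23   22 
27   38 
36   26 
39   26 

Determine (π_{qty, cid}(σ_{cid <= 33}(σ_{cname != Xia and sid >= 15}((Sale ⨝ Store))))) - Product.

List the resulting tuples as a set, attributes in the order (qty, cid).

Joining Sale and Store on qty yields {(1, 20, 30, Fay, 20, Omega), (1, 20, 30, Fay, 22, Vega), (1, 22, 25, Gus, 20, Omega), (1, 22, 25, Gus, 22, Vega), (1, 26, 15, Yan, 20, Omega), (1, 26, 15, Yan, 22, Vega), (1, 33, 38, Dee, 20, Omega), (1, 33, 38, Dee, 22, Vega), (1, 39, 13, Ada, 20, Omega), (1, 39, 13, Ada, 22, Vega), (22, 20, 38, Ivy, 1, Orion), (22, 20, 38, Ivy, 11, Atlas), (22, 20, 38, Ivy, 20, Helix), (22, 20, 38, Ivy, 22, Atlas), (22, 3, 33, Xia, 1, Orion), (22, 3, 33, Xia, 11, Atlas), (22, 3, 33, Xia, 20, Helix), (22, 3, 33, Xia, 22, Atlas)}.
Selection cname != Xia and sid >= 15: {(1, 20, 30, Fay, 20, Omega), (1, 20, 30, Fay, 22, Vega), (1, 22, 25, Gus, 20, Omega), (1, 22, 25, Gus, 22, Vega), (1, 26, 15, Yan, 20, Omega), (1, 26, 15, Yan, 22, Vega), (1, 33, 38, Dee, 20, Omega), (1, 33, 38, Dee, 22, Vega), (22, 20, 38, Ivy, 1, Orion), (22, 20, 38, Ivy, 11, Atlas), (22, 20, 38, Ivy, 20, Helix), (22, 20, 38, Ivy, 22, Atlas)}
Selection cid <= 33: {(1, 20, 30, Fay, 20, Omega), (1, 20, 30, Fay, 22, Vega), (1, 22, 25, Gus, 20, Omega), (1, 22, 25, Gus, 22, Vega), (1, 26, 15, Yan, 20, Omega), (1, 26, 15, Yan, 22, Vega), (1, 33, 38, Dee, 20, Omega), (1, 33, 38, Dee, 22, Vega), (22, 20, 38, Ivy, 1, Orion), (22, 20, 38, Ivy, 11, Atlas), (22, 20, 38, Ivy, 20, Helix), (22, 20, 38, Ivy, 22, Atlas)}
π[qty, cid]: project onto (qty, cid) (7 duplicate(s) eliminated) → {(1, 20), (1, 22), (1, 26), (1, 33), (22, 20)}
Taking the difference: {(1, 20), (1, 22), (1, 26), (1, 33)}

{(1, 20), (1, 22), (1, 26), (1, 33)}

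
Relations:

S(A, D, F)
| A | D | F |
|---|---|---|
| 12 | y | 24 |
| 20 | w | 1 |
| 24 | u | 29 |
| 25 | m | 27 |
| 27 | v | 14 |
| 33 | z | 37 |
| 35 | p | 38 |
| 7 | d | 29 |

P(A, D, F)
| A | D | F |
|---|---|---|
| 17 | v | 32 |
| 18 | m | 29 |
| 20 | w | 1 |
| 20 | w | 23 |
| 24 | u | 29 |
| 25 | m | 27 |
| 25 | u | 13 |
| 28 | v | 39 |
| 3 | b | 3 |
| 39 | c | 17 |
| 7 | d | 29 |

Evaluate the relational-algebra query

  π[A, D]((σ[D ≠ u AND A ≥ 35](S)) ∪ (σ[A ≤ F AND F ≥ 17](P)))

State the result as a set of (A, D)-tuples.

{(17, v), (18, m), (20, w), (24, u), (25, m), (28, v), (35, p), (7, d)}

σ[D ≠ u AND A ≥ 35]: keep tuples satisfying D ≠ u AND A ≥ 35 → {(35, p, 38)}
σ[A ≤ F AND F ≥ 17]: keep tuples satisfying A ≤ F AND F ≥ 17 → {(17, v, 32), (18, m, 29), (20, w, 23), (24, u, 29), (25, m, 27), (28, v, 39), (7, d, 29)}
Union: {(35, p, 38)} with {(17, v, 32), (18, m, 29), (20, w, 23), (24, u, 29), (25, m, 27), (28, v, 39), (7, d, 29)} → {(17, v, 32), (18, m, 29), (20, w, 23), (24, u, 29), (25, m, 27), (28, v, 39), (35, p, 38), (7, d, 29)}
Projecting to A, D: {(17, v), (18, m), (20, w), (24, u), (25, m), (28, v), (35, p), (7, d)}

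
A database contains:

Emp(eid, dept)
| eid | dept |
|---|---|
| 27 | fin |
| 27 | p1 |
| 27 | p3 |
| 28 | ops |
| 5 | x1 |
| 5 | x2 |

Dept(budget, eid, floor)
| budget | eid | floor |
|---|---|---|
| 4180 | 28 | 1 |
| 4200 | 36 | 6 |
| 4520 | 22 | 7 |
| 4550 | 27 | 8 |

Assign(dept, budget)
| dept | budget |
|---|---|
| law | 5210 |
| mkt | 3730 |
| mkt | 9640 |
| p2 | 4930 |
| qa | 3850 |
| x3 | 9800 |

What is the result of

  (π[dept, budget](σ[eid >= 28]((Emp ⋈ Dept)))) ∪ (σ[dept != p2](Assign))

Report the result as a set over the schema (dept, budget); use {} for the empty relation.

{(law, 5210), (mkt, 3730), (mkt, 9640), (ops, 4180), (qa, 3850), (x3, 9800)}

Emp ⋈ Dept (natural join on eid): {(27, fin, 4550, 8), (27, p1, 4550, 8), (27, p3, 4550, 8), (28, ops, 4180, 1)}
Selection eid >= 28: {(28, ops, 4180, 1)}
π[dept, budget]: project onto (dept, budget) → {(ops, 4180)}
Selection dept != p2: {(law, 5210), (mkt, 3730), (mkt, 9640), (qa, 3850), (x3, 9800)}
Set union of the two operands is {(law, 5210), (mkt, 3730), (mkt, 9640), (ops, 4180), (qa, 3850), (x3, 9800)}.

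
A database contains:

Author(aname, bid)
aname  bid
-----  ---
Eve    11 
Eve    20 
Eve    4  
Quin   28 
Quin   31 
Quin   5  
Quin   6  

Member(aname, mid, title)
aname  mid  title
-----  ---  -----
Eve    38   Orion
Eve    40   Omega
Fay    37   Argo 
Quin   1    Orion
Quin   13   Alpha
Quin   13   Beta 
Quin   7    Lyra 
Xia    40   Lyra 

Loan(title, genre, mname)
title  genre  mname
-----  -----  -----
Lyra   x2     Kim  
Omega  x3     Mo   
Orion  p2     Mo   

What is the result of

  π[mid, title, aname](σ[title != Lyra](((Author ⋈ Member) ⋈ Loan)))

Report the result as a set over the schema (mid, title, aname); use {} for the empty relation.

{(1, Orion, Quin), (38, Orion, Eve), (40, Omega, Eve)}

Joining Author and Member on aname yields {(Eve, 11, 38, Orion), (Eve, 11, 40, Omega), (Eve, 20, 38, Orion), (Eve, 20, 40, Omega), (Eve, 4, 38, Orion), (Eve, 4, 40, Omega), (Quin, 28, 1, Orion), (Quin, 28, 13, Alpha), (Quin, 28, 13, Beta), (Quin, 28, 7, Lyra), (Quin, 31, 1, Orion), (Quin, 31, 13, Alpha), (Quin, 31, 13, Beta), (Quin, 31, 7, Lyra), (Quin, 5, 1, Orion), (Quin, 5, 13, Alpha), (Quin, 5, 13, Beta), (Quin, 5, 7, Lyra), (Quin, 6, 1, Orion), (Quin, 6, 13, Alpha), (Quin, 6, 13, Beta), (Quin, 6, 7, Lyra)}.
Joining (Author ⋈ Member) and Loan on title yields {(Eve, 11, 38, Orion, p2, Mo), (Eve, 11, 40, Omega, x3, Mo), (Eve, 20, 38, Orion, p2, Mo), (Eve, 20, 40, Omega, x3, Mo), (Eve, 4, 38, Orion, p2, Mo), (Eve, 4, 40, Omega, x3, Mo), (Quin, 28, 1, Orion, p2, Mo), (Quin, 28, 7, Lyra, x2, Kim), (Quin, 31, 1, Orion, p2, Mo), (Quin, 31, 7, Lyra, x2, Kim), (Quin, 5, 1, Orion, p2, Mo), (Quin, 5, 7, Lyra, x2, Kim), (Quin, 6, 1, Orion, p2, Mo), (Quin, 6, 7, Lyra, x2, Kim)}.
Selection title != Lyra: {(Eve, 11, 38, Orion, p2, Mo), (Eve, 11, 40, Omega, x3, Mo), (Eve, 20, 38, Orion, p2, Mo), (Eve, 20, 40, Omega, x3, Mo), (Eve, 4, 38, Orion, p2, Mo), (Eve, 4, 40, Omega, x3, Mo), (Quin, 28, 1, Orion, p2, Mo), (Quin, 31, 1, Orion, p2, Mo), (Quin, 5, 1, Orion, p2, Mo), (Quin, 6, 1, Orion, p2, Mo)}
π[mid, title, aname]: project onto (mid, title, aname) (7 duplicate(s) eliminated) → {(1, Orion, Quin), (38, Orion, Eve), (40, Omega, Eve)}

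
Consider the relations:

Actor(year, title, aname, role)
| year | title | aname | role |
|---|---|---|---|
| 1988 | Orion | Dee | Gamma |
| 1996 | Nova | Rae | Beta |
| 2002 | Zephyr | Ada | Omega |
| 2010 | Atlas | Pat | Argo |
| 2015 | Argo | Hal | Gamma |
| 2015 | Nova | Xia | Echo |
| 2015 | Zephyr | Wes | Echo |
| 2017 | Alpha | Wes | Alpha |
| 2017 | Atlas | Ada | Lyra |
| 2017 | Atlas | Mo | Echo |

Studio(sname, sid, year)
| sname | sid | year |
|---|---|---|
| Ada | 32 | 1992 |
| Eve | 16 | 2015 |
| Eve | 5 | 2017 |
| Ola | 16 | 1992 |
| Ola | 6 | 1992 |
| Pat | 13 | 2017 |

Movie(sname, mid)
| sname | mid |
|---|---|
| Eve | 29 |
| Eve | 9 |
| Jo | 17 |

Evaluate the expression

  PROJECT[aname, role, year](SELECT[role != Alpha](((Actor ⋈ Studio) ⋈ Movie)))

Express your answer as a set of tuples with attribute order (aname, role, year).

Natural join on year: {(2015, Argo, Hal, Gamma, Eve, 16), (2015, Nova, Xia, Echo, Eve, 16), (2015, Zephyr, Wes, Echo, Eve, 16), (2017, Alpha, Wes, Alpha, Eve, 5), (2017, Alpha, Wes, Alpha, Pat, 13), (2017, Atlas, Ada, Lyra, Eve, 5), (2017, Atlas, Ada, Lyra, Pat, 13), (2017, Atlas, Mo, Echo, Eve, 5), (2017, Atlas, Mo, Echo, Pat, 13)}
Natural join on sname: {(2015, Argo, Hal, Gamma, Eve, 16, 29), (2015, Argo, Hal, Gamma, Eve, 16, 9), (2015, Nova, Xia, Echo, Eve, 16, 29), (2015, Nova, Xia, Echo, Eve, 16, 9), (2015, Zephyr, Wes, Echo, Eve, 16, 29), (2015, Zephyr, Wes, Echo, Eve, 16, 9), (2017, Alpha, Wes, Alpha, Eve, 5, 29), (2017, Alpha, Wes, Alpha, Eve, 5, 9), (2017, Atlas, Ada, Lyra, Eve, 5, 29), (2017, Atlas, Ada, Lyra, Eve, 5, 9), (2017, Atlas, Mo, Echo, Eve, 5, 29), (2017, Atlas, Mo, Echo, Eve, 5, 9)}
σ[role != Alpha]: keep tuples satisfying role != Alpha → {(2015, Argo, Hal, Gamma, Eve, 16, 29), (2015, Argo, Hal, Gamma, Eve, 16, 9), (2015, Nova, Xia, Echo, Eve, 16, 29), (2015, Nova, Xia, Echo, Eve, 16, 9), (2015, Zephyr, Wes, Echo, Eve, 16, 29), (2015, Zephyr, Wes, Echo, Eve, 16, 9), (2017, Atlas, Ada, Lyra, Eve, 5, 29), (2017, Atlas, Ada, Lyra, Eve, 5, 9), (2017, Atlas, Mo, Echo, Eve, 5, 29), (2017, Atlas, Mo, Echo, Eve, 5, 9)}
Projecting to aname, role, year (5 duplicate(s) eliminated): {(Ada, Lyra, 2017), (Hal, Gamma, 2015), (Mo, Echo, 2017), (Wes, Echo, 2015), (Xia, Echo, 2015)}

{(Ada, Lyra, 2017), (Hal, Gamma, 2015), (Mo, Echo, 2017), (Wes, Echo, 2015), (Xia, Echo, 2015)}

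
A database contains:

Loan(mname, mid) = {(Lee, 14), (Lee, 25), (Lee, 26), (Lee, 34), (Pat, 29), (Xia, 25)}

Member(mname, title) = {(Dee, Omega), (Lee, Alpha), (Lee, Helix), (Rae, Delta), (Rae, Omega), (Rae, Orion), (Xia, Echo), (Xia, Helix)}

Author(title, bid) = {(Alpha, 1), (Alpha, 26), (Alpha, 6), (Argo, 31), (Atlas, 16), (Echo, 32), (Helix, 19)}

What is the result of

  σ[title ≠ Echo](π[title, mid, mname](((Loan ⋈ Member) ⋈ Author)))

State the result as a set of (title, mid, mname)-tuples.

{(Alpha, 14, Lee), (Alpha, 25, Lee), (Alpha, 26, Lee), (Alpha, 34, Lee), (Helix, 14, Lee), (Helix, 25, Lee), (Helix, 25, Xia), (Helix, 26, Lee), (Helix, 34, Lee)}

Joining Loan and Member on mname yields {(Lee, 14, Alpha), (Lee, 14, Helix), (Lee, 25, Alpha), (Lee, 25, Helix), (Lee, 26, Alpha), (Lee, 26, Helix), (Lee, 34, Alpha), (Lee, 34, Helix), (Xia, 25, Echo), (Xia, 25, Helix)}.
Joining (Loan ⋈ Member) and Author on title yields {(Lee, 14, Alpha, 1), (Lee, 14, Alpha, 26), (Lee, 14, Alpha, 6), (Lee, 14, Helix, 19), (Lee, 25, Alpha, 1), (Lee, 25, Alpha, 26), (Lee, 25, Alpha, 6), (Lee, 25, Helix, 19), (Lee, 26, Alpha, 1), (Lee, 26, Alpha, 26), (Lee, 26, Alpha, 6), (Lee, 26, Helix, 19), (Lee, 34, Alpha, 1), (Lee, 34, Alpha, 26), (Lee, 34, Alpha, 6), (Lee, 34, Helix, 19), (Xia, 25, Echo, 32), (Xia, 25, Helix, 19)}.
π_{title, mid, mname} gives {(Alpha, 14, Lee), (Alpha, 25, Lee), (Alpha, 26, Lee), (Alpha, 34, Lee), (Echo, 25, Xia), (Helix, 14, Lee), (Helix, 25, Lee), (Helix, 25, Xia), (Helix, 26, Lee), (Helix, 34, Lee)} (8 duplicate(s) eliminated).
Filtering on title ≠ Echo leaves {(Alpha, 14, Lee), (Alpha, 25, Lee), (Alpha, 26, Lee), (Alpha, 34, Lee), (Helix, 14, Lee), (Helix, 25, Lee), (Helix, 25, Xia), (Helix, 26, Lee), (Helix, 34, Lee)}.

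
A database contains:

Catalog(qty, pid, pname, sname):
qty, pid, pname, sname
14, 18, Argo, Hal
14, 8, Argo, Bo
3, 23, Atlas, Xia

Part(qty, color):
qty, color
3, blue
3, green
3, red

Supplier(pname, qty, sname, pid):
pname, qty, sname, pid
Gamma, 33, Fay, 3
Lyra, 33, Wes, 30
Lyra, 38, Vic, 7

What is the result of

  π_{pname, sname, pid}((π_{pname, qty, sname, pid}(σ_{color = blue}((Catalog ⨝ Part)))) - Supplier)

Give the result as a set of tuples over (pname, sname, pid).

Joining Catalog and Part on qty yields {(3, 23, Atlas, Xia, blue), (3, 23, Atlas, Xia, green), (3, 23, Atlas, Xia, red)}.
Apply σ_{color = blue}; surviving tuples: {(3, 23, Atlas, Xia, blue)}
Projecting to pname, qty, sname, pid: {(Atlas, 3, Xia, 23)}
Set difference of the two operands is {(Atlas, 3, Xia, 23)}.
Projecting to pname, sname, pid: {(Atlas, Xia, 23)}

{(Atlas, Xia, 23)}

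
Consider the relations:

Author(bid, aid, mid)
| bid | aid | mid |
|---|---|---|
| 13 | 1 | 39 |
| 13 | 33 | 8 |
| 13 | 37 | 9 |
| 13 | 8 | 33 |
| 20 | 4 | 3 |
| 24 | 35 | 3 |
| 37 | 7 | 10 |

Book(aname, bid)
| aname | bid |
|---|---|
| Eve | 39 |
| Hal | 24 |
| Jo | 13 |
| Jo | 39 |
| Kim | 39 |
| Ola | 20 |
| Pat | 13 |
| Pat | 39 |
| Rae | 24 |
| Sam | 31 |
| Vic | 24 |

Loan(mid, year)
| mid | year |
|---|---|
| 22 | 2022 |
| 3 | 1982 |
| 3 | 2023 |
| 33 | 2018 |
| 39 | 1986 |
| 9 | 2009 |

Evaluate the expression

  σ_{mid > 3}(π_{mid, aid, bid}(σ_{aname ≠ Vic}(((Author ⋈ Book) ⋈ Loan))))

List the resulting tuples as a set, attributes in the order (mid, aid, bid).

Natural join on bid: {(13, 1, 39, Jo), (13, 1, 39, Pat), (13, 33, 8, Jo), (13, 33, 8, Pat), (13, 37, 9, Jo), (13, 37, 9, Pat), (13, 8, 33, Jo), (13, 8, 33, Pat), (20, 4, 3, Ola), (24, 35, 3, Hal), (24, 35, 3, Rae), (24, 35, 3, Vic)}
Natural join on mid: {(13, 1, 39, Jo, 1986), (13, 1, 39, Pat, 1986), (13, 37, 9, Jo, 2009), (13, 37, 9, Pat, 2009), (13, 8, 33, Jo, 2018), (13, 8, 33, Pat, 2018), (20, 4, 3, Ola, 1982), (20, 4, 3, Ola, 2023), (24, 35, 3, Hal, 1982), (24, 35, 3, Hal, 2023), (24, 35, 3, Rae, 1982), (24, 35, 3, Rae, 2023), (24, 35, 3, Vic, 1982), (24, 35, 3, Vic, 2023)}
Selection aname ≠ Vic: {(13, 1, 39, Jo, 1986), (13, 1, 39, Pat, 1986), (13, 37, 9, Jo, 2009), (13, 37, 9, Pat, 2009), (13, 8, 33, Jo, 2018), (13, 8, 33, Pat, 2018), (20, 4, 3, Ola, 1982), (20, 4, 3, Ola, 2023), (24, 35, 3, Hal, 1982), (24, 35, 3, Hal, 2023), (24, 35, 3, Rae, 1982), (24, 35, 3, Rae, 2023)}
π[mid, aid, bid]: project onto (mid, aid, bid) (7 duplicate(s) eliminated) → {(3, 35, 24), (3, 4, 20), (33, 8, 13), (39, 1, 13), (9, 37, 13)}
Selection mid > 3: {(33, 8, 13), (39, 1, 13), (9, 37, 13)}

{(33, 8, 13), (39, 1, 13), (9, 37, 13)}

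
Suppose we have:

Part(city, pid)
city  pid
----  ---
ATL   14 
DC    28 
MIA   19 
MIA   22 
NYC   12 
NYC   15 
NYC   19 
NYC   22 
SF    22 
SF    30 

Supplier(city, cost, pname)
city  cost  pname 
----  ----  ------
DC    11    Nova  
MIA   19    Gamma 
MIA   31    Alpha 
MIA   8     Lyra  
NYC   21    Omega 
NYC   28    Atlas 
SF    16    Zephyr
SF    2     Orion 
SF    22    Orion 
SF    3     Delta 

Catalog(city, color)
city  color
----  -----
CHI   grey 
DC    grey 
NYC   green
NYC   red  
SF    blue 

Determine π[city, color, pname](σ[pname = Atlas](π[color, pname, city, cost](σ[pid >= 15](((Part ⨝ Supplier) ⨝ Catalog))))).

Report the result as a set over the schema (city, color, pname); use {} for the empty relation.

{(NYC, green, Atlas), (NYC, red, Atlas)}

Natural join on city: {(DC, 28, 11, Nova), (MIA, 19, 19, Gamma), (MIA, 19, 31, Alpha), (MIA, 19, 8, Lyra), (MIA, 22, 19, Gamma), (MIA, 22, 31, Alpha), (MIA, 22, 8, Lyra), (NYC, 12, 21, Omega), (NYC, 12, 28, Atlas), (NYC, 15, 21, Omega), (NYC, 15, 28, Atlas), (NYC, 19, 21, Omega), (NYC, 19, 28, Atlas), (NYC, 22, 21, Omega), (NYC, 22, 28, Atlas), (SF, 22, 16, Zephyr), (SF, 22, 2, Orion), (SF, 22, 22, Orion), (SF, 22, 3, Delta), (SF, 30, 16, Zephyr), (SF, 30, 2, Orion), (SF, 30, 22, Orion), (SF, 30, 3, Delta)}
Natural join on city: {(DC, 28, 11, Nova, grey), (NYC, 12, 21, Omega, green), (NYC, 12, 21, Omega, red), (NYC, 12, 28, Atlas, green), (NYC, 12, 28, Atlas, red), (NYC, 15, 21, Omega, green), (NYC, 15, 21, Omega, red), (NYC, 15, 28, Atlas, green), (NYC, 15, 28, Atlas, red), (NYC, 19, 21, Omega, green), (NYC, 19, 21, Omega, red), (NYC, 19, 28, Atlas, green), (NYC, 19, 28, Atlas, red), (NYC, 22, 21, Omega, green), (NYC, 22, 21, Omega, red), (NYC, 22, 28, Atlas, green), (NYC, 22, 28, Atlas, red), (SF, 22, 16, Zephyr, blue), (SF, 22, 2, Orion, blue), (SF, 22, 22, Orion, blue), (SF, 22, 3, Delta, blue), (SF, 30, 16, Zephyr, blue), (SF, 30, 2, Orion, blue), (SF, 30, 22, Orion, blue), (SF, 30, 3, Delta, blue)}
Apply σ_{pid >= 15}; surviving tuples: {(DC, 28, 11, Nova, grey), (NYC, 15, 21, Omega, green), (NYC, 15, 21, Omega, red), (NYC, 15, 28, Atlas, green), (NYC, 15, 28, Atlas, red), (NYC, 19, 21, Omega, green), (NYC, 19, 21, Omega, red), (NYC, 19, 28, Atlas, green), (NYC, 19, 28, Atlas, red), (NYC, 22, 21, Omega, green), (NYC, 22, 21, Omega, red), (NYC, 22, 28, Atlas, green), (NYC, 22, 28, Atlas, red), (SF, 22, 16, Zephyr, blue), (SF, 22, 2, Orion, blue), (SF, 22, 22, Orion, blue), (SF, 22, 3, Delta, blue), (SF, 30, 16, Zephyr, blue), (SF, 30, 2, Orion, blue), (SF, 30, 22, Orion, blue), (SF, 30, 3, Delta, blue)}
π_{color, pname, city, cost} gives {(blue, Delta, SF, 3), (blue, Orion, SF, 2), (blue, Orion, SF, 22), (blue, Zephyr, SF, 16), (green, Atlas, NYC, 28), (green, Omega, NYC, 21), (grey, Nova, DC, 11), (red, Atlas, NYC, 28), (red, Omega, NYC, 21)} (12 duplicate(s) eliminated).
Apply σ_{pname = Atlas}; surviving tuples: {(green, Atlas, NYC, 28), (red, Atlas, NYC, 28)}
π_{city, color, pname} gives {(NYC, green, Atlas), (NYC, red, Atlas)}.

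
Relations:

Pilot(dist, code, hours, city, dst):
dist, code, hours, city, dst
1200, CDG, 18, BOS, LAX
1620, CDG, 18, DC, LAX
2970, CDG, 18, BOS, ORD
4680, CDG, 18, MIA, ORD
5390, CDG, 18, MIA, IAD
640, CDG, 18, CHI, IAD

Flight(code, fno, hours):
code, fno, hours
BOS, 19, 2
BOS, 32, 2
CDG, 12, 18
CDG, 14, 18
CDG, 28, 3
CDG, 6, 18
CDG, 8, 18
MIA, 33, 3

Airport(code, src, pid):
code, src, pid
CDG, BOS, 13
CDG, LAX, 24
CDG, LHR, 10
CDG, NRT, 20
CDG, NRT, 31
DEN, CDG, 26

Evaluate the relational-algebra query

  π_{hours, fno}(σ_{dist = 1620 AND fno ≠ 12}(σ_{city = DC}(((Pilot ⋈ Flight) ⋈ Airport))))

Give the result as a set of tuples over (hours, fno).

{(18, 14), (18, 6), (18, 8)}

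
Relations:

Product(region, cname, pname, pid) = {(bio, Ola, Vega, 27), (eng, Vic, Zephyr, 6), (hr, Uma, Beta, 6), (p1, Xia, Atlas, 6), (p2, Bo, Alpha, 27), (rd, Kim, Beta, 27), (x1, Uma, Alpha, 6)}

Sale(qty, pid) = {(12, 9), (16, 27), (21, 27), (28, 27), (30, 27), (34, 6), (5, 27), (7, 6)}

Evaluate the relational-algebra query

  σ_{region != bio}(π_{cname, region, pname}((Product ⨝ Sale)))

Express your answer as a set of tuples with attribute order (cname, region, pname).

{(Bo, p2, Alpha), (Kim, rd, Beta), (Uma, hr, Beta), (Uma, x1, Alpha), (Vic, eng, Zephyr), (Xia, p1, Atlas)}

Joining Product and Sale on pid yields {(bio, Ola, Vega, 27, 16), (bio, Ola, Vega, 27, 21), (bio, Ola, Vega, 27, 28), (bio, Ola, Vega, 27, 30), (bio, Ola, Vega, 27, 5), (eng, Vic, Zephyr, 6, 34), (eng, Vic, Zephyr, 6, 7), (hr, Uma, Beta, 6, 34), (hr, Uma, Beta, 6, 7), (p1, Xia, Atlas, 6, 34), (p1, Xia, Atlas, 6, 7), (p2, Bo, Alpha, 27, 16), (p2, Bo, Alpha, 27, 21), (p2, Bo, Alpha, 27, 28), (p2, Bo, Alpha, 27, 30), (p2, Bo, Alpha, 27, 5), (rd, Kim, Beta, 27, 16), (rd, Kim, Beta, 27, 21), (rd, Kim, Beta, 27, 28), (rd, Kim, Beta, 27, 30), (rd, Kim, Beta, 27, 5), (x1, Uma, Alpha, 6, 34), (x1, Uma, Alpha, 6, 7)}.
π[cname, region, pname]: project onto (cname, region, pname) (16 duplicate(s) eliminated) → {(Bo, p2, Alpha), (Kim, rd, Beta), (Ola, bio, Vega), (Uma, hr, Beta), (Uma, x1, Alpha), (Vic, eng, Zephyr), (Xia, p1, Atlas)}
Selection region != bio: {(Bo, p2, Alpha), (Kim, rd, Beta), (Uma, hr, Beta), (Uma, x1, Alpha), (Vic, eng, Zephyr), (Xia, p1, Atlas)}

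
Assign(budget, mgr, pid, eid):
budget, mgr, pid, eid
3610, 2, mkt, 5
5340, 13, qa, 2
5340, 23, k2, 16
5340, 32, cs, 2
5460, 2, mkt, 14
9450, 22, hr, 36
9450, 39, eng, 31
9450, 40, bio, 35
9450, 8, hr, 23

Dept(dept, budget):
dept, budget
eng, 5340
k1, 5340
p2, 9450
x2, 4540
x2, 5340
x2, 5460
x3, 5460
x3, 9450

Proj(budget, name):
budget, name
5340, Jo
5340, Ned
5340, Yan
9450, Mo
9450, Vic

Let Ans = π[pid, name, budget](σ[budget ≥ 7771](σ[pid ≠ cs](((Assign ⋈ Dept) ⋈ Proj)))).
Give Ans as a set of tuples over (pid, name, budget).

Natural join on budget: {(5340, 13, qa, 2, eng), (5340, 13, qa, 2, k1), (5340, 13, qa, 2, x2), (5340, 23, k2, 16, eng), (5340, 23, k2, 16, k1), (5340, 23, k2, 16, x2), (5340, 32, cs, 2, eng), (5340, 32, cs, 2, k1), (5340, 32, cs, 2, x2), (5460, 2, mkt, 14, x2), (5460, 2, mkt, 14, x3), (9450, 22, hr, 36, p2), (9450, 22, hr, 36, x3), (9450, 39, eng, 31, p2), (9450, 39, eng, 31, x3), (9450, 40, bio, 35, p2), (9450, 40, bio, 35, x3), (9450, 8, hr, 23, p2), (9450, 8, hr, 23, x3)}
Natural join on budget: {(5340, 13, qa, 2, eng, Jo), (5340, 13, qa, 2, eng, Ned), (5340, 13, qa, 2, eng, Yan), (5340, 13, qa, 2, k1, Jo), (5340, 13, qa, 2, k1, Ned), (5340, 13, qa, 2, k1, Yan), (5340, 13, qa, 2, x2, Jo), (5340, 13, qa, 2, x2, Ned), (5340, 13, qa, 2, x2, Yan), (5340, 23, k2, 16, eng, Jo), (5340, 23, k2, 16, eng, Ned), (5340, 23, k2, 16, eng, Yan), (5340, 23, k2, 16, k1, Jo), (5340, 23, k2, 16, k1, Ned), (5340, 23, k2, 16, k1, Yan), (5340, 23, k2, 16, x2, Jo), (5340, 23, k2, 16, x2, Ned), (5340, 23, k2, 16, x2, Yan), (5340, 32, cs, 2, eng, Jo), (5340, 32, cs, 2, eng, Ned), (5340, 32, cs, 2, eng, Yan), (5340, 32, cs, 2, k1, Jo), (5340, 32, cs, 2, k1, Ned), (5340, 32, cs, 2, k1, Yan), (5340, 32, cs, 2, x2, Jo), (5340, 32, cs, 2, x2, Ned), (5340, 32, cs, 2, x2, Yan), (9450, 22, hr, 36, p2, Mo), (9450, 22, hr, 36, p2, Vic), (9450, 22, hr, 36, x3, Mo), (9450, 22, hr, 36, x3, Vic), (9450, 39, eng, 31, p2, Mo), (9450, 39, eng, 31, p2, Vic), (9450, 39, eng, 31, x3, Mo), (9450, 39, eng, 31, x3, Vic), (9450, 40, bio, 35, p2, Mo), (9450, 40, bio, 35, p2, Vic), (9450, 40, bio, 35, x3, Mo), (9450, 40, bio, 35, x3, Vic), (9450, 8, hr, 23, p2, Mo), (9450, 8, hr, 23, p2, Vic), (9450, 8, hr, 23, x3, Mo), (9450, 8, hr, 23, x3, Vic)}
Selection pid ≠ cs: {(5340, 13, qa, 2, eng, Jo), (5340, 13, qa, 2, eng, Ned), (5340, 13, qa, 2, eng, Yan), (5340, 13, qa, 2, k1, Jo), (5340, 13, qa, 2, k1, Ned), (5340, 13, qa, 2, k1, Yan), (5340, 13, qa, 2, x2, Jo), (5340, 13, qa, 2, x2, Ned), (5340, 13, qa, 2, x2, Yan), (5340, 23, k2, 16, eng, Jo), (5340, 23, k2, 16, eng, Ned), (5340, 23, k2, 16, eng, Yan), (5340, 23, k2, 16, k1, Jo), (5340, 23, k2, 16, k1, Ned), (5340, 23, k2, 16, k1, Yan), (5340, 23, k2, 16, x2, Jo), (5340, 23, k2, 16, x2, Ned), (5340, 23, k2, 16, x2, Yan), (9450, 22, hr, 36, p2, Mo), (9450, 22, hr, 36, p2, Vic), (9450, 22, hr, 36, x3, Mo), (9450, 22, hr, 36, x3, Vic), (9450, 39, eng, 31, p2, Mo), (9450, 39, eng, 31, p2, Vic), (9450, 39, eng, 31, x3, Mo), (9450, 39, eng, 31, x3, Vic), (9450, 40, bio, 35, p2, Mo), (9450, 40, bio, 35, p2, Vic), (9450, 40, bio, 35, x3, Mo), (9450, 40, bio, 35, x3, Vic), (9450, 8, hr, 23, p2, Mo), (9450, 8, hr, 23, p2, Vic), (9450, 8, hr, 23, x3, Mo), (9450, 8, hr, 23, x3, Vic)}
Selection budget ≥ 7771: {(9450, 22, hr, 36, p2, Mo), (9450, 22, hr, 36, p2, Vic), (9450, 22, hr, 36, x3, Mo), (9450, 22, hr, 36, x3, Vic), (9450, 39, eng, 31, p2, Mo), (9450, 39, eng, 31, p2, Vic), (9450, 39, eng, 31, x3, Mo), (9450, 39, eng, 31, x3, Vic), (9450, 40, bio, 35, p2, Mo), (9450, 40, bio, 35, p2, Vic), (9450, 40, bio, 35, x3, Mo), (9450, 40, bio, 35, x3, Vic), (9450, 8, hr, 23, p2, Mo), (9450, 8, hr, 23, p2, Vic), (9450, 8, hr, 23, x3, Mo), (9450, 8, hr, 23, x3, Vic)}
π[pid, name, budget]: project onto (pid, name, budget) (10 duplicate(s) eliminated) → {(bio, Mo, 9450), (bio, Vic, 9450), (eng, Mo, 9450), (eng, Vic, 9450), (hr, Mo, 9450), (hr, Vic, 9450)}

{(bio, Mo, 9450), (bio, Vic, 9450), (eng, Mo, 9450), (eng, Vic, 9450), (hr, Mo, 9450), (hr, Vic, 9450)}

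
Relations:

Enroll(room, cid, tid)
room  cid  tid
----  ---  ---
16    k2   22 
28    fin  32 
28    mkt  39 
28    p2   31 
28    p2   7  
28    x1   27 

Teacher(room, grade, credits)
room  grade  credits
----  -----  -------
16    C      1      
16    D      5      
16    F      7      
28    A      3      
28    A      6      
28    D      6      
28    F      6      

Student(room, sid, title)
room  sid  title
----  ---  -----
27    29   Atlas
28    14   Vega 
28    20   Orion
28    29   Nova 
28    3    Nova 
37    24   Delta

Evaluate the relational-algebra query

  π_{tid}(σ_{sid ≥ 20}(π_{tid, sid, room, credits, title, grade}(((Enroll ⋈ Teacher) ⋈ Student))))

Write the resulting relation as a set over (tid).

{27, 31, 32, 39, 7}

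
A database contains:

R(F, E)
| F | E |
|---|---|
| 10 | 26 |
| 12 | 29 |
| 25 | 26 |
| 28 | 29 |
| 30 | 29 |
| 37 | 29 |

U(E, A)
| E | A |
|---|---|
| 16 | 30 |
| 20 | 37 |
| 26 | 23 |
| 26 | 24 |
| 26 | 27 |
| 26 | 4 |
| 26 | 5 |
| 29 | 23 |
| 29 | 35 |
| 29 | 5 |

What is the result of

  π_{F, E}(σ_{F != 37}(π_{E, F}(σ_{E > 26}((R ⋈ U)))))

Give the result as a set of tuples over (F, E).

R ⋈ U (natural join on E): {(10, 26, 23), (10, 26, 24), (10, 26, 27), (10, 26, 4), (10, 26, 5), (12, 29, 23), (12, 29, 35), (12, 29, 5), (25, 26, 23), (25, 26, 24), (25, 26, 27), (25, 26, 4), (25, 26, 5), (28, 29, 23), (28, 29, 35), (28, 29, 5), (30, 29, 23), (30, 29, 35), (30, 29, 5), (37, 29, 23), (37, 29, 35), (37, 29, 5)}
Filtering on E > 26 leaves {(12, 29, 23), (12, 29, 35), (12, 29, 5), (28, 29, 23), (28, 29, 35), (28, 29, 5), (30, 29, 23), (30, 29, 35), (30, 29, 5), (37, 29, 23), (37, 29, 35), (37, 29, 5)}.
π[E, F]: project onto (E, F) (8 duplicate(s) eliminated) → {(29, 12), (29, 28), (29, 30), (29, 37)}
Filtering on F != 37 leaves {(29, 12), (29, 28), (29, 30)}.
π[F, E]: project onto (F, E) → {(12, 29), (28, 29), (30, 29)}

{(12, 29), (28, 29), (30, 29)}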